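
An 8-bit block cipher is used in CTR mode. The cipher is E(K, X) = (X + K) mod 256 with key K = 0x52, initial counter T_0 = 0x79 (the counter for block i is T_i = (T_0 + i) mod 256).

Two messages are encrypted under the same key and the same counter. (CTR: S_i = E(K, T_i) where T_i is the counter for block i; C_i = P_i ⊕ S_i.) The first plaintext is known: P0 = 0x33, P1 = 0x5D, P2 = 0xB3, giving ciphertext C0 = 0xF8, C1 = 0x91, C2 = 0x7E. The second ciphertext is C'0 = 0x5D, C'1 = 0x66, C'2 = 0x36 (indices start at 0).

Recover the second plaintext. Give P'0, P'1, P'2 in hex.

P'0 = 0x96, P'1 = 0xAA, P'2 = 0xFB

In CTR with a reused counter, both messages share the same keystream S_i, so C_i ⊕ C'_i = P_i ⊕ P'_i and thus P'_i = P_i ⊕ C_i ⊕ C'_i.
P'0: 0x33 ⊕ 0xF8 ⊕ 0x5D = 0x96.
P'1: 0x5D ⊕ 0x91 ⊕ 0x66 = 0xAA.
P'2: 0xB3 ⊕ 0x7E ⊕ 0x36 = 0xFB.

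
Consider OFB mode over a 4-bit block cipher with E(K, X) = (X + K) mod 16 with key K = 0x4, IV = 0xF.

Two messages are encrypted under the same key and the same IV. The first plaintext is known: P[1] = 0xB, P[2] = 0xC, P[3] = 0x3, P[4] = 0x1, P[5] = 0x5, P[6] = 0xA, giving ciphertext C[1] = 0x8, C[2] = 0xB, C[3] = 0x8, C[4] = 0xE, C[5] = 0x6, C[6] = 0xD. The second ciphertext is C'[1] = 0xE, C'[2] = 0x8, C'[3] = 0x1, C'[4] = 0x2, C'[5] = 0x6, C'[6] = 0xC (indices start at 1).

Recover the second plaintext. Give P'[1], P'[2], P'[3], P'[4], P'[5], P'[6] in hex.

P'[1] = 0xD, P'[2] = 0xF, P'[3] = 0xA, P'[4] = 0xD, P'[5] = 0x5, P'[6] = 0xB

In OFB with a reused IV, both messages share the same keystream S_i, so C_i ⊕ C'_i = P_i ⊕ P'_i and thus P'_i = P_i ⊕ C_i ⊕ C'_i.
P'[1]: 0xB ⊕ 0x8 ⊕ 0xE = 0xD.
P'[2]: 0xC ⊕ 0xB ⊕ 0x8 = 0xF.
P'[3]: 0x3 ⊕ 0x8 ⊕ 0x1 = 0xA.
P'[4]: 0x1 ⊕ 0xE ⊕ 0x2 = 0xD.
P'[5]: 0x5 ⊕ 0x6 ⊕ 0x6 = 0x5.
P'[6]: 0xA ⊕ 0xD ⊕ 0xC = 0xB.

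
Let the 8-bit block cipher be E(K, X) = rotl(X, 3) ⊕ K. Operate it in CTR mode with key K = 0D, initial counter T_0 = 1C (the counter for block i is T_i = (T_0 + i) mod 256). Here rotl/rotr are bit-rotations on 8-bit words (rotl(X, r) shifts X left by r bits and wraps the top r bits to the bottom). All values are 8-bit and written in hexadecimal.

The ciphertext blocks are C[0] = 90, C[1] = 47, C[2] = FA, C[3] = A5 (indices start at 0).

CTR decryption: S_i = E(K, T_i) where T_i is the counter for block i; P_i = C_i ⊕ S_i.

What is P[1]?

P[1]: T = 1D, S = E(K, T) = E5; 47 ⊕ E5 = A2.

P[1] = A2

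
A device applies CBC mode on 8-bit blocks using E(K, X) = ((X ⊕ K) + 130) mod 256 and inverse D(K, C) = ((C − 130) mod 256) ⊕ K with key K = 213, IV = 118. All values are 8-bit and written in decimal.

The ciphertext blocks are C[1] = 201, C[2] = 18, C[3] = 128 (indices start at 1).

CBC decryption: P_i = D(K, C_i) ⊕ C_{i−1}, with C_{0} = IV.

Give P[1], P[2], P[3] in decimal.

P[1]: D(K, 201) = 146; 146 ⊕ 118 = 228.
P[2]: D(K, 18) = 69; 69 ⊕ 201 = 140.
P[3]: D(K, 128) = 43; 43 ⊕ 18 = 57.

P[1] = 228, P[2] = 140, P[3] = 57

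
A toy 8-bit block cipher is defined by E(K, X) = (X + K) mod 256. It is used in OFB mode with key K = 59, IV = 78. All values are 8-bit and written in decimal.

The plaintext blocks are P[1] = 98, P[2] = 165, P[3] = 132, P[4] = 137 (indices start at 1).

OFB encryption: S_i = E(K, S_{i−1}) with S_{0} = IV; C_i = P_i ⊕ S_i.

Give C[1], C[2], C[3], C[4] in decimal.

C[1] = 235, C[2] = 97, C[3] = 123, C[4] = 179

C[1]: S = E(K, 78) = 137; 98 ⊕ 137 = 235.
C[2]: S = E(K, 137) = 196; 165 ⊕ 196 = 97.
C[3]: S = E(K, 196) = 255; 132 ⊕ 255 = 123.
C[4]: S = E(K, 255) = 58; 137 ⊕ 58 = 179.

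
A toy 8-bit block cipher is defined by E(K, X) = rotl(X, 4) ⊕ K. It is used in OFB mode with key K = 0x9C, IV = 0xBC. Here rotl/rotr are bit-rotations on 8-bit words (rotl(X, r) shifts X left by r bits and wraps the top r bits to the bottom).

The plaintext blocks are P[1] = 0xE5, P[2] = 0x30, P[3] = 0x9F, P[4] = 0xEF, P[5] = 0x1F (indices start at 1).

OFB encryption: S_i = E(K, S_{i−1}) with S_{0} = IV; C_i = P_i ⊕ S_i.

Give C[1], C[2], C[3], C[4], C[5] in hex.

C[1]: S = E(K, 0xBC) = 0x57; 0xE5 ⊕ 0x57 = 0xB2.
C[2]: S = E(K, 0x57) = 0xE9; 0x30 ⊕ 0xE9 = 0xD9.
C[3]: S = E(K, 0xE9) = 0x02; 0x9F ⊕ 0x02 = 0x9D.
C[4]: S = E(K, 0x02) = 0xBC; 0xEF ⊕ 0xBC = 0x53.
C[5]: S = E(K, 0xBC) = 0x57; 0x1F ⊕ 0x57 = 0x48.

C[1] = 0xB2, C[2] = 0xD9, C[3] = 0x9D, C[4] = 0x53, C[5] = 0x48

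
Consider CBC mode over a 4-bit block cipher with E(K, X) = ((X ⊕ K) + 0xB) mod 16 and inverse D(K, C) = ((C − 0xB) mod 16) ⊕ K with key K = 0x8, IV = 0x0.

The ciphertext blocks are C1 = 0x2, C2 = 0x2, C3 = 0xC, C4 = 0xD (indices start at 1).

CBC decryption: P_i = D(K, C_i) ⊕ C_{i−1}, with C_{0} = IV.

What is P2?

P2 = 0xD

P2: D(K, 0x2) = 0xF; 0xF ⊕ 0x2 = 0xD.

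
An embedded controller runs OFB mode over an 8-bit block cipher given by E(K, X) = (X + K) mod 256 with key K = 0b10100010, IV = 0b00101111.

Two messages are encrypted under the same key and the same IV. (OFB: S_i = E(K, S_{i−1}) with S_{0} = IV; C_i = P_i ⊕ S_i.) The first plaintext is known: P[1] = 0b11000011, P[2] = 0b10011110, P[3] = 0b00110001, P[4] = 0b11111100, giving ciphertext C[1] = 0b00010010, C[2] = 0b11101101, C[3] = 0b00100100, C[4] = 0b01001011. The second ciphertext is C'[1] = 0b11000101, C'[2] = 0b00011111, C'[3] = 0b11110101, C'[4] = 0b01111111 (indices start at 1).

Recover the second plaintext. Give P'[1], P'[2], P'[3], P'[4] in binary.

In OFB with a reused IV, both messages share the same keystream S_i, so C_i ⊕ C'_i = P_i ⊕ P'_i and thus P'_i = P_i ⊕ C_i ⊕ C'_i.
P'[1]: 0b11000011 ⊕ 0b00010010 ⊕ 0b11000101 = 0b00010100.
P'[2]: 0b10011110 ⊕ 0b11101101 ⊕ 0b00011111 = 0b01101100.
P'[3]: 0b00110001 ⊕ 0b00100100 ⊕ 0b11110101 = 0b11100000.
P'[4]: 0b11111100 ⊕ 0b01001011 ⊕ 0b01111111 = 0b11001000.

P'[1] = 0b00010100, P'[2] = 0b01101100, P'[3] = 0b11100000, P'[4] = 0b11001000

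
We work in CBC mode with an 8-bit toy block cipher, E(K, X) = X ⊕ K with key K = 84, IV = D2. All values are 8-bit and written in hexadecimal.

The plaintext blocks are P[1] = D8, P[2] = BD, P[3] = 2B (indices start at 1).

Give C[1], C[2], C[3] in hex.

C[1] = 8E, C[2] = B7, C[3] = 18

CBC encryption: C_i = E(K, P_i ⊕ C_{i−1}), with C_{0} = IV.
C[1]: P[1] ⊕ D2 = 0A; E(K, 0A) = 8E.
C[2]: P[2] ⊕ 8E = 33; E(K, 33) = B7.
C[3]: P[3] ⊕ B7 = 9C; E(K, 9C) = 18.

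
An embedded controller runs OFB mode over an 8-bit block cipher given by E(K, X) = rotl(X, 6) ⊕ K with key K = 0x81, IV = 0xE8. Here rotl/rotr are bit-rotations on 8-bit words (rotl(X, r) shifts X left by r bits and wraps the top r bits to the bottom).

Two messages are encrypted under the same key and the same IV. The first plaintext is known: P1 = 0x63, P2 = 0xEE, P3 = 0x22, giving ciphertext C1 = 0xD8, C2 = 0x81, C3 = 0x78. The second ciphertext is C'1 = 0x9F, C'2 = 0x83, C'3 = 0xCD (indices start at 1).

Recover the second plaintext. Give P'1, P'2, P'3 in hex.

In OFB with a reused IV, both messages share the same keystream S_i, so C_i ⊕ C'_i = P_i ⊕ P'_i and thus P'_i = P_i ⊕ C_i ⊕ C'_i.
P'1: 0x63 ⊕ 0xD8 ⊕ 0x9F = 0x24.
P'2: 0xEE ⊕ 0x81 ⊕ 0x83 = 0xEC.
P'3: 0x22 ⊕ 0x78 ⊕ 0xCD = 0x97.

P'1 = 0x24, P'2 = 0xEC, P'3 = 0x97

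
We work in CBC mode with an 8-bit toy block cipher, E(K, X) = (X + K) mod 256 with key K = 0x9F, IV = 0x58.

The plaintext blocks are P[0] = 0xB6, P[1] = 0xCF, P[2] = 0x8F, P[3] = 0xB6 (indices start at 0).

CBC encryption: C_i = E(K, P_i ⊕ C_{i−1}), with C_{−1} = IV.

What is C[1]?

C[0]: P[0] ⊕ 0x58 = 0xEE; E(K, 0xEE) = 0x8D.
C[1]: P[1] ⊕ 0x8D = 0x42; E(K, 0x42) = 0xE1.

C[1] = 0xE1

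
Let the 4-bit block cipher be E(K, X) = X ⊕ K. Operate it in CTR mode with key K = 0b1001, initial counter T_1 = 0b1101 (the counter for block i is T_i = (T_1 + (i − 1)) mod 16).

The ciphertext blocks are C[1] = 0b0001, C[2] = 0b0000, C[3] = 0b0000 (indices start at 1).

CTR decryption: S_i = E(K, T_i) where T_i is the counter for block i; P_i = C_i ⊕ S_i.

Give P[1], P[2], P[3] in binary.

P[1]: T = 0b1101, S = E(K, T) = 0b0100; 0b0001 ⊕ 0b0100 = 0b0101.
P[2]: T = 0b1110, S = E(K, T) = 0b0111; 0b0000 ⊕ 0b0111 = 0b0111.
P[3]: T = 0b1111, S = E(K, T) = 0b0110; 0b0000 ⊕ 0b0110 = 0b0110.

P[1] = 0b0101, P[2] = 0b0111, P[3] = 0b0110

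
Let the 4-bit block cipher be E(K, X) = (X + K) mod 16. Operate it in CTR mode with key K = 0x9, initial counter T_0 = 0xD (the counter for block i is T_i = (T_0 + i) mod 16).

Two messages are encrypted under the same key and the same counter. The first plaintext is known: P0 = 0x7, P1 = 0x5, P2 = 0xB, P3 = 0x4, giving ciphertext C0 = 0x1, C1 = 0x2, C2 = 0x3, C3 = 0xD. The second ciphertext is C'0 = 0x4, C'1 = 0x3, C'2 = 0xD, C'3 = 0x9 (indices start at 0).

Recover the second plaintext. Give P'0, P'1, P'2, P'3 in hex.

P'0 = 0x2, P'1 = 0x4, P'2 = 0x5, P'3 = 0x0

In CTR with a reused counter, both messages share the same keystream S_i, so C_i ⊕ C'_i = P_i ⊕ P'_i and thus P'_i = P_i ⊕ C_i ⊕ C'_i.
P'0: 0x7 ⊕ 0x1 ⊕ 0x4 = 0x2.
P'1: 0x5 ⊕ 0x2 ⊕ 0x3 = 0x4.
P'2: 0xB ⊕ 0x3 ⊕ 0xD = 0x5.
P'3: 0x4 ⊕ 0xD ⊕ 0x9 = 0x0.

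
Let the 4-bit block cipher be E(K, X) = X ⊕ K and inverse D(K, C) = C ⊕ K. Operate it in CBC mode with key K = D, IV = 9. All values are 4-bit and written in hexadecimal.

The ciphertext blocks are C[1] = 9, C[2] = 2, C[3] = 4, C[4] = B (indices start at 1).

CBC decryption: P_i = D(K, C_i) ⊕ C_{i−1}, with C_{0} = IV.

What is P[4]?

P[4]: D(K, B) = 6; 6 ⊕ 4 = 2.

P[4] = 2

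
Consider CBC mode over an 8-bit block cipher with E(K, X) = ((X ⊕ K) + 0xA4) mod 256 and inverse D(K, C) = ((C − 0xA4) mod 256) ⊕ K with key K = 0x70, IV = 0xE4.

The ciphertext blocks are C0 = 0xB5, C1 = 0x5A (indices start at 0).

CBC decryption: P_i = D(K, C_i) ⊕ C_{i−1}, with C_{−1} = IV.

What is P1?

P1 = 0x73

P1: D(K, 0x5A) = 0xC6; 0xC6 ⊕ 0xB5 = 0x73.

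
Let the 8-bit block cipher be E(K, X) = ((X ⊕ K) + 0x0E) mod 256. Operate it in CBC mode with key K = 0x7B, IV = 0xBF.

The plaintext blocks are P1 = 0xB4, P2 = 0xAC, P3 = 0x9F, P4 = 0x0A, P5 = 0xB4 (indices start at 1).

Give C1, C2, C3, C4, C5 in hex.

C1 = 0x7E, C2 = 0xB7, C3 = 0x61, C4 = 0x1E, C5 = 0xDF

CBC encryption: C_i = E(K, P_i ⊕ C_{i−1}), with C_{0} = IV.
C1: P1 ⊕ 0xBF = 0x0B; E(K, 0x0B) = 0x7E.
C2: P2 ⊕ 0x7E = 0xD2; E(K, 0xD2) = 0xB7.
C3: P3 ⊕ 0xB7 = 0x28; E(K, 0x28) = 0x61.
C4: P4 ⊕ 0x61 = 0x6B; E(K, 0x6B) = 0x1E.
C5: P5 ⊕ 0x1E = 0xAA; E(K, 0xAA) = 0xDF.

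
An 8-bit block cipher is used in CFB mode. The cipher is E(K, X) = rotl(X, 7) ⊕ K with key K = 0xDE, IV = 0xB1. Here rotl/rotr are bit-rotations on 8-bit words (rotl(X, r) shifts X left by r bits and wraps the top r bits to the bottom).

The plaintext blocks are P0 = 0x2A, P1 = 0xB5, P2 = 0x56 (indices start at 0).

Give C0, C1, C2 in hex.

CFB encryption: C_i = P_i ⊕ E(K, C_{i−1}), with C_{−1} = IV.
C0: E(K, 0xB1) = 0x06; 0x2A ⊕ 0x06 = 0x2C.
C1: E(K, 0x2C) = 0xC8; 0xB5 ⊕ 0xC8 = 0x7D.
C2: E(K, 0x7D) = 0x60; 0x56 ⊕ 0x60 = 0x36.

C0 = 0x2C, C1 = 0x7D, C2 = 0x36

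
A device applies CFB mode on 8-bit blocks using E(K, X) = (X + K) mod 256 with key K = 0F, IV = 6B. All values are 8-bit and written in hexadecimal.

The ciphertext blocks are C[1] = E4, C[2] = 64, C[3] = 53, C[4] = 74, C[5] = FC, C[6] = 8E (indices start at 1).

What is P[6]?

CFB decryption: P_i = C_i ⊕ E(K, C_{i−1}), with C_{0} = IV.
P[6]: E(K, FC) = 0B; 8E ⊕ 0B = 85.

P[6] = 85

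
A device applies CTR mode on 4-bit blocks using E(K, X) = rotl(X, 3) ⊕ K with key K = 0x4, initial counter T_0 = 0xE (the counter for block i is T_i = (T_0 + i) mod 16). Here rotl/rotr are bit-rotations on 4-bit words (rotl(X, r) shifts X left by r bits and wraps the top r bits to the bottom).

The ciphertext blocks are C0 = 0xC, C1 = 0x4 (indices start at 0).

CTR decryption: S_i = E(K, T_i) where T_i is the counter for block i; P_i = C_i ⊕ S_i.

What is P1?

P1: T = 0xF, S = E(K, T) = 0xB; 0x4 ⊕ 0xB = 0xF.

P1 = 0xF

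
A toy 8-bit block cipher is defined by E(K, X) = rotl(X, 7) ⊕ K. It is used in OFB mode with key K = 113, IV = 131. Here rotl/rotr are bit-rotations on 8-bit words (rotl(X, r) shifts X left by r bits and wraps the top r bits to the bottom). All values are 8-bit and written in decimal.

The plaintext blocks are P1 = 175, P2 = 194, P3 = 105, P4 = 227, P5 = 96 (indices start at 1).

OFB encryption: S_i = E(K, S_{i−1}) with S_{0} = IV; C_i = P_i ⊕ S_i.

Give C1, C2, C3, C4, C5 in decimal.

C1: S = E(K, 131) = 176; 175 ⊕ 176 = 31.
C2: S = E(K, 176) = 41; 194 ⊕ 41 = 235.
C3: S = E(K, 41) = 229; 105 ⊕ 229 = 140.
C4: S = E(K, 229) = 131; 227 ⊕ 131 = 96.
C5: S = E(K, 131) = 176; 96 ⊕ 176 = 208.

C1 = 31, C2 = 235, C3 = 140, C4 = 96, C5 = 208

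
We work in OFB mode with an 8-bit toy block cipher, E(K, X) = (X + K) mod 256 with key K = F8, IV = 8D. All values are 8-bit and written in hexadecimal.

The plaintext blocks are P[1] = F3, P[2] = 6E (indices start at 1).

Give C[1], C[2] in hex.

OFB encryption: S_i = E(K, S_{i−1}) with S_{0} = IV; C_i = P_i ⊕ S_i.
C[1]: S = E(K, 8D) = 85; F3 ⊕ 85 = 76.
C[2]: S = E(K, 85) = 7D; 6E ⊕ 7D = 13.

C[1] = 76, C[2] = 13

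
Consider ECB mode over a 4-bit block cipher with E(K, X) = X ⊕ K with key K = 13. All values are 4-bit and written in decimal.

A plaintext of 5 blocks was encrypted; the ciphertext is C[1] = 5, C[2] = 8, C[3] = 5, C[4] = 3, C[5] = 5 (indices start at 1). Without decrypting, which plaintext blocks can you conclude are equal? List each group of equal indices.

P[1] = P[3] = P[5]

ECB encrypts each block independently with the same key, so equal ciphertext blocks imply equal plaintext blocks.
C[1] = C[3] = C[5] = 5, so P[1] = P[3] = P[5].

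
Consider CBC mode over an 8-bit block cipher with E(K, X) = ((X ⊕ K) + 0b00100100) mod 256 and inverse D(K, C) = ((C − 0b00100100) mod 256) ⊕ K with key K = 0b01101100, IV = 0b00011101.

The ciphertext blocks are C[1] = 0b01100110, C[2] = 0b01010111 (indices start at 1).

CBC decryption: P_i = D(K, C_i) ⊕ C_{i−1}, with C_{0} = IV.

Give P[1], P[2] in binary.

P[1]: D(K, 0b01100110) = 0b00101110; 0b00101110 ⊕ 0b00011101 = 0b00110011.
P[2]: D(K, 0b01010111) = 0b01011111; 0b01011111 ⊕ 0b01100110 = 0b00111001.

P[1] = 0b00110011, P[2] = 0b00111001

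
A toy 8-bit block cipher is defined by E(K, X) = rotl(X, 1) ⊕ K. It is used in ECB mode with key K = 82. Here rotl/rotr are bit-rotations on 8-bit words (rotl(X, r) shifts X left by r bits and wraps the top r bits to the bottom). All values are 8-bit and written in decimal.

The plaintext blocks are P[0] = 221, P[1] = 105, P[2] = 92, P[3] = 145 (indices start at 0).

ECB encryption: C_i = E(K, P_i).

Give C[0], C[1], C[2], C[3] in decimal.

C[0] = 233, C[1] = 128, C[2] = 234, C[3] = 113

C[0]: E(K, 221) = 233.
C[1]: E(K, 105) = 128.
C[2]: E(K, 92) = 234.
C[3]: E(K, 145) = 113.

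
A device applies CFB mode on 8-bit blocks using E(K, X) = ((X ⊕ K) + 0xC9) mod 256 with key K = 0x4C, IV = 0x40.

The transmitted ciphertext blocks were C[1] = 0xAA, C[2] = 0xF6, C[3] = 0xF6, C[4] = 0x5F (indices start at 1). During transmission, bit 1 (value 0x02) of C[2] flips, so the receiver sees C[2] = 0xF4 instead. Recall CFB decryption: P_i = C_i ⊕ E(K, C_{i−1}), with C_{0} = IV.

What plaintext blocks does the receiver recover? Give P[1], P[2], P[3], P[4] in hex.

Only C[2] changed, to 0xF4. In CFB, a change in C_i flips the same bit in P_i and garbles P_{i+1}. Decrypting the received ciphertext:
P[1]: E(K, 0x40) = 0xD5; 0xAA ⊕ 0xD5 = 0x7F.
P[2]: E(K, 0xAA) = 0xAF; 0xF4 ⊕ 0xAF = 0x5B.
P[3]: E(K, 0xF4) = 0x81; 0xF6 ⊕ 0x81 = 0x77.
P[4]: E(K, 0xF6) = 0x83; 0x5F ⊕ 0x83 = 0xDC.
Blocks that differ from the original plaintext: P[2], P[3].

P[1] = 0x7F, P[2] = 0x5B, P[3] = 0x77, P[4] = 0xDC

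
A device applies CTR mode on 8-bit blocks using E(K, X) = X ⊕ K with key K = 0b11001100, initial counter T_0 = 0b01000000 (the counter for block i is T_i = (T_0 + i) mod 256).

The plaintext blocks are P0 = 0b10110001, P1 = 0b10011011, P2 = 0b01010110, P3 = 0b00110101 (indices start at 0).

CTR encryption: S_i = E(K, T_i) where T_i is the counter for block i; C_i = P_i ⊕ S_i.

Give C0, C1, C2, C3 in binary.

C0 = 0b00111101, C1 = 0b00010110, C2 = 0b11011000, C3 = 0b10111010

C0: T = 0b01000000, S = E(K, T) = 0b10001100; 0b10110001 ⊕ 0b10001100 = 0b00111101.
C1: T = 0b01000001, S = E(K, T) = 0b10001101; 0b10011011 ⊕ 0b10001101 = 0b00010110.
C2: T = 0b01000010, S = E(K, T) = 0b10001110; 0b01010110 ⊕ 0b10001110 = 0b11011000.
C3: T = 0b01000011, S = E(K, T) = 0b10001111; 0b00110101 ⊕ 0b10001111 = 0b10111010.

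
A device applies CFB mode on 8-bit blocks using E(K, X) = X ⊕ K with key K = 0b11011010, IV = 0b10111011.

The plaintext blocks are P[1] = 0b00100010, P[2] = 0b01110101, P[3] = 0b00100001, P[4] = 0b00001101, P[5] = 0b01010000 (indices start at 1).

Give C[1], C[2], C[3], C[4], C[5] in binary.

C[1] = 0b01000011, C[2] = 0b11101100, C[3] = 0b00010111, C[4] = 0b11000000, C[5] = 0b01001010

CFB encryption: C_i = P_i ⊕ E(K, C_{i−1}), with C_{0} = IV.
C[1]: E(K, 0b10111011) = 0b01100001; 0b00100010 ⊕ 0b01100001 = 0b01000011.
C[2]: E(K, 0b01000011) = 0b10011001; 0b01110101 ⊕ 0b10011001 = 0b11101100.
C[3]: E(K, 0b11101100) = 0b00110110; 0b00100001 ⊕ 0b00110110 = 0b00010111.
C[4]: E(K, 0b00010111) = 0b11001101; 0b00001101 ⊕ 0b11001101 = 0b11000000.
C[5]: E(K, 0b11000000) = 0b00011010; 0b01010000 ⊕ 0b00011010 = 0b01001010.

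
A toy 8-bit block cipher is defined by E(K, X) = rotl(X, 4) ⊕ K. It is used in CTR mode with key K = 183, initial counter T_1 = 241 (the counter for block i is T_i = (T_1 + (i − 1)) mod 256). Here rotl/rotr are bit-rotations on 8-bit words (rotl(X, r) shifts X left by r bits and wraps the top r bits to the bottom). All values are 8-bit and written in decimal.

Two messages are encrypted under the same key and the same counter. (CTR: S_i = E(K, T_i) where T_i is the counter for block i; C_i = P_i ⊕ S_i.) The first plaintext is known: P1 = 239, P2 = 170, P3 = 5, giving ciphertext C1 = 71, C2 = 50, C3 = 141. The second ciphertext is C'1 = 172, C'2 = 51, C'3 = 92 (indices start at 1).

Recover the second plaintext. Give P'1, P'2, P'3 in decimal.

P'1 = 4, P'2 = 171, P'3 = 212

In CTR with a reused counter, both messages share the same keystream S_i, so C_i ⊕ C'_i = P_i ⊕ P'_i and thus P'_i = P_i ⊕ C_i ⊕ C'_i.
P'1: 239 ⊕ 71 ⊕ 172 = 4.
P'2: 170 ⊕ 50 ⊕ 51 = 171.
P'3: 5 ⊕ 141 ⊕ 92 = 212.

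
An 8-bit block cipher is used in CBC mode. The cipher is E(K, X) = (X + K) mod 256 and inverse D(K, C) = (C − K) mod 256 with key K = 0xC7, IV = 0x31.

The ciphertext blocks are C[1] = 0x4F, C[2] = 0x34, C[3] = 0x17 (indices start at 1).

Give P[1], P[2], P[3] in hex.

CBC decryption: P_i = D(K, C_i) ⊕ C_{i−1}, with C_{0} = IV.
P[1]: D(K, 0x4F) = 0x88; 0x88 ⊕ 0x31 = 0xB9.
P[2]: D(K, 0x34) = 0x6D; 0x6D ⊕ 0x4F = 0x22.
P[3]: D(K, 0x17) = 0x50; 0x50 ⊕ 0x34 = 0x64.

P[1] = 0xB9, P[2] = 0x22, P[3] = 0x64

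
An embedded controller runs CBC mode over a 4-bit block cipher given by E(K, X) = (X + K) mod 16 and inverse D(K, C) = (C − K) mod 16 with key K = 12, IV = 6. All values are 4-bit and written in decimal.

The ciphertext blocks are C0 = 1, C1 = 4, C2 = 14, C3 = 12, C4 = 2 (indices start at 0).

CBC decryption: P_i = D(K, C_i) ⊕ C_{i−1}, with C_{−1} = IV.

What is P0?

P0 = 3

P0: D(K, 1) = 5; 5 ⊕ 6 = 3.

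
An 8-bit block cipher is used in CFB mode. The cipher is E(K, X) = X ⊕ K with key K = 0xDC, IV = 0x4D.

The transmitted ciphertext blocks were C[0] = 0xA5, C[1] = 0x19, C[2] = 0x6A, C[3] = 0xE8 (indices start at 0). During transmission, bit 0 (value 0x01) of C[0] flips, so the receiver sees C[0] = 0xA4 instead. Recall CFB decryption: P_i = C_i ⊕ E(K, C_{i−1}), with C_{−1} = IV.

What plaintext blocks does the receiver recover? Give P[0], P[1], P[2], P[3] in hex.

Only C[0] changed, to 0xA4. In CFB, a change in C_i flips the same bit in P_i and garbles P_{i+1}. Decrypting the received ciphertext:
P[0]: E(K, 0x4D) = 0x91; 0xA4 ⊕ 0x91 = 0x35.
P[1]: E(K, 0xA4) = 0x78; 0x19 ⊕ 0x78 = 0x61.
P[2]: E(K, 0x19) = 0xC5; 0x6A ⊕ 0xC5 = 0xAF.
P[3]: E(K, 0x6A) = 0xB6; 0xE8 ⊕ 0xB6 = 0x5E.
Blocks that differ from the original plaintext: P[0], P[1].

P[0] = 0x35, P[1] = 0x61, P[2] = 0xAF, P[3] = 0x5E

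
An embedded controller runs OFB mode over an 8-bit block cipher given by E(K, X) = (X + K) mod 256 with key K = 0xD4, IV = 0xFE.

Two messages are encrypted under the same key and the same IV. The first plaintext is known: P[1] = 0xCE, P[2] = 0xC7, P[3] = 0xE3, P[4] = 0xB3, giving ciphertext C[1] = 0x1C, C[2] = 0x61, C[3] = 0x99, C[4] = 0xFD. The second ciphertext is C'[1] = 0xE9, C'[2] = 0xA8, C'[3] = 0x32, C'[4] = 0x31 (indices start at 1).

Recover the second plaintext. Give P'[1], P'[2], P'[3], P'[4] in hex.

In OFB with a reused IV, both messages share the same keystream S_i, so C_i ⊕ C'_i = P_i ⊕ P'_i and thus P'_i = P_i ⊕ C_i ⊕ C'_i.
P'[1]: 0xCE ⊕ 0x1C ⊕ 0xE9 = 0x3B.
P'[2]: 0xC7 ⊕ 0x61 ⊕ 0xA8 = 0x0E.
P'[3]: 0xE3 ⊕ 0x99 ⊕ 0x32 = 0x48.
P'[4]: 0xB3 ⊕ 0xFD ⊕ 0x31 = 0x7F.

P'[1] = 0x3B, P'[2] = 0x0E, P'[3] = 0x48, P'[4] = 0x7F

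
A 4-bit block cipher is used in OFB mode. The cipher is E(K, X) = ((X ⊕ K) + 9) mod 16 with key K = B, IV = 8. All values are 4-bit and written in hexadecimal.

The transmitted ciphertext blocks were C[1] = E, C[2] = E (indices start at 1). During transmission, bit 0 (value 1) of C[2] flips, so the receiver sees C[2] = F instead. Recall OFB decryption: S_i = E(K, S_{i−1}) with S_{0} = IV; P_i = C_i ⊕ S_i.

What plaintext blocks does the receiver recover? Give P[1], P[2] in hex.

Only C[2] changed, to F. In OFB, a change in C_i flips the same bit in P_i only; the keystream is unaffected. Decrypting the received ciphertext:
P[1]: S = E(K, 8) = C; E ⊕ C = 2.
P[2]: S = E(K, C) = 0; F ⊕ 0 = F.
Blocks that differ from the original plaintext: P[2].

P[1] = 2, P[2] = F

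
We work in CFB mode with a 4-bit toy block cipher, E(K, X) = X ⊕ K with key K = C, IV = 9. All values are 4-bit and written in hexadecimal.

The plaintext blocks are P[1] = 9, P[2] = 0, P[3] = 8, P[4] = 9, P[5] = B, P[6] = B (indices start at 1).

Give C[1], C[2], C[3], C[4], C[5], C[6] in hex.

CFB encryption: C_i = P_i ⊕ E(K, C_{i−1}), with C_{0} = IV.
C[1]: E(K, 9) = 5; 9 ⊕ 5 = C.
C[2]: E(K, C) = 0; 0 ⊕ 0 = 0.
C[3]: E(K, 0) = C; 8 ⊕ C = 4.
C[4]: E(K, 4) = 8; 9 ⊕ 8 = 1.
C[5]: E(K, 1) = D; B ⊕ D = 6.
C[6]: E(K, 6) = A; B ⊕ A = 1.

C[1] = C, C[2] = 0, C[3] = 4, C[4] = 1, C[5] = 6, C[6] = 1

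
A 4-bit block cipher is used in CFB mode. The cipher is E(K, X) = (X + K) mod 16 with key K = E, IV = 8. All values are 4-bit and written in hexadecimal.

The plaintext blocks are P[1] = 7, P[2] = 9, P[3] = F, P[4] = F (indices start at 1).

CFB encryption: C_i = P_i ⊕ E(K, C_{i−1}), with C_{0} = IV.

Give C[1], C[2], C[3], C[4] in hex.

C[1] = 1, C[2] = 6, C[3] = B, C[4] = 6

C[1]: E(K, 8) = 6; 7 ⊕ 6 = 1.
C[2]: E(K, 1) = F; 9 ⊕ F = 6.
C[3]: E(K, 6) = 4; F ⊕ 4 = B.
C[4]: E(K, B) = 9; F ⊕ 9 = 6.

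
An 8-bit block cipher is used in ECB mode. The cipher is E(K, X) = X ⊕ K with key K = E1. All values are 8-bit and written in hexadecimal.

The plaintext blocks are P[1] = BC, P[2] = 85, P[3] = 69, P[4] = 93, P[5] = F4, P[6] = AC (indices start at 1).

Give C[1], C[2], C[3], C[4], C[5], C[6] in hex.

C[1] = 5D, C[2] = 64, C[3] = 88, C[4] = 72, C[5] = 15, C[6] = 4D

ECB encryption: C_i = E(K, P_i).
C[1]: E(K, BC) = 5D.
C[2]: E(K, 85) = 64.
C[3]: E(K, 69) = 88.
C[4]: E(K, 93) = 72.
C[5]: E(K, F4) = 15.
C[6]: E(K, AC) = 4D.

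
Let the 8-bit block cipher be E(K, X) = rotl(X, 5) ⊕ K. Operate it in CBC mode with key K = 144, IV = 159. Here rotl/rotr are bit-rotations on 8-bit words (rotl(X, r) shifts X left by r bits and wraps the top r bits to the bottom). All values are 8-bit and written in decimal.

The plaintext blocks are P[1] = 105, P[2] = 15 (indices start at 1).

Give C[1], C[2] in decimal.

C[1] = 78, C[2] = 184

CBC encryption: C_i = E(K, P_i ⊕ C_{i−1}), with C_{0} = IV.
C[1]: P[1] ⊕ 159 = 246; E(K, 246) = 78.
C[2]: P[2] ⊕ 78 = 65; E(K, 65) = 184.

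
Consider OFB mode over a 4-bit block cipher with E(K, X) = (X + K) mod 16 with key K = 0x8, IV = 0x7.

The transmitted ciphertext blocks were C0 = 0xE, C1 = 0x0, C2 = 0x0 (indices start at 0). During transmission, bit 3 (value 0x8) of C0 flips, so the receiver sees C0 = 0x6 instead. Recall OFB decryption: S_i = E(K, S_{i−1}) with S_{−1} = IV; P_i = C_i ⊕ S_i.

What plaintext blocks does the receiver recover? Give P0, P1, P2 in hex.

Only C0 changed, to 0x6. In OFB, a change in C_i flips the same bit in P_i only; the keystream is unaffected. Decrypting the received ciphertext:
P0: S = E(K, 0x7) = 0xF; 0x6 ⊕ 0xF = 0x9.
P1: S = E(K, 0xF) = 0x7; 0x0 ⊕ 0x7 = 0x7.
P2: S = E(K, 0x7) = 0xF; 0x0 ⊕ 0xF = 0xF.
Blocks that differ from the original plaintext: P0.

P0 = 0x9, P1 = 0x7, P2 = 0xF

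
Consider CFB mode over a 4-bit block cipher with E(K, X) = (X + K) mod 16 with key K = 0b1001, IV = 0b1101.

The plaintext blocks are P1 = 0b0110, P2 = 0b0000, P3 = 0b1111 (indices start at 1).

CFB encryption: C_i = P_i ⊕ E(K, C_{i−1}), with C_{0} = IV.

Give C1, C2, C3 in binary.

C1 = 0b0000, C2 = 0b1001, C3 = 0b1101

C1: E(K, 0b1101) = 0b0110; 0b0110 ⊕ 0b0110 = 0b0000.
C2: E(K, 0b0000) = 0b1001; 0b0000 ⊕ 0b1001 = 0b1001.
C3: E(K, 0b1001) = 0b0010; 0b1111 ⊕ 0b0010 = 0b1101.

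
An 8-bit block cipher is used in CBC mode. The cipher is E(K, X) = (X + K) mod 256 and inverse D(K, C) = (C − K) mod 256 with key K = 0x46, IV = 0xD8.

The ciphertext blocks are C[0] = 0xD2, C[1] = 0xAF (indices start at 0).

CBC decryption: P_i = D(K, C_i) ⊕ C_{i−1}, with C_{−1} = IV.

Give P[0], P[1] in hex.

P[0]: D(K, 0xD2) = 0x8C; 0x8C ⊕ 0xD8 = 0x54.
P[1]: D(K, 0xAF) = 0x69; 0x69 ⊕ 0xD2 = 0xBB.

P[0] = 0x54, P[1] = 0xBB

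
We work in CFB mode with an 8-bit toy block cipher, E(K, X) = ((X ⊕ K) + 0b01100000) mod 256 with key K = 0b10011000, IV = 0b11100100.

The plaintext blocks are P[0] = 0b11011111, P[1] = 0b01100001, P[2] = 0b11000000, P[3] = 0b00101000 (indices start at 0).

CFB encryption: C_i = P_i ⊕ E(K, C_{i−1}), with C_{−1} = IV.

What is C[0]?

C[0] = 0b00000011

C[0]: E(K, 0b11100100) = 0b11011100; 0b11011111 ⊕ 0b11011100 = 0b00000011.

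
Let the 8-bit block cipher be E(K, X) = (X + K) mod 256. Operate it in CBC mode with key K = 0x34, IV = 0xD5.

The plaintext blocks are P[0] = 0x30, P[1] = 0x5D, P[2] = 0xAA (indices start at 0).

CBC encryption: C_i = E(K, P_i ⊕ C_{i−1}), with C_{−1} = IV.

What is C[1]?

C[0]: P[0] ⊕ 0xD5 = 0xE5; E(K, 0xE5) = 0x19.
C[1]: P[1] ⊕ 0x19 = 0x44; E(K, 0x44) = 0x78.

C[1] = 0x78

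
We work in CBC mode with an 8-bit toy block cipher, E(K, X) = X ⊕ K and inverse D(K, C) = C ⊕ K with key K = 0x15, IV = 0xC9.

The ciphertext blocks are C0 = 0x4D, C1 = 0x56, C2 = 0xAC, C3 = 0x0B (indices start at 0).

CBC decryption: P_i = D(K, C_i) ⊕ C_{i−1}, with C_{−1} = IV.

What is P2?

P2: D(K, 0xAC) = 0xB9; 0xB9 ⊕ 0x56 = 0xEF.

P2 = 0xEF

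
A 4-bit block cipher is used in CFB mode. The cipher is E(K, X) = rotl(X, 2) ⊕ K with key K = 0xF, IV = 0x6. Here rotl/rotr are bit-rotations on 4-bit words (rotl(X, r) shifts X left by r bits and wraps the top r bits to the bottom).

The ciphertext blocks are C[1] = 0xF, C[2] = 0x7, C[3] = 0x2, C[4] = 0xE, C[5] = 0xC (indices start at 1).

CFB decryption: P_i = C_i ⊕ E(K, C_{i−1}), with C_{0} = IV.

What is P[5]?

P[5]: E(K, 0xE) = 0x4; 0xC ⊕ 0x4 = 0x8.

P[5] = 0x8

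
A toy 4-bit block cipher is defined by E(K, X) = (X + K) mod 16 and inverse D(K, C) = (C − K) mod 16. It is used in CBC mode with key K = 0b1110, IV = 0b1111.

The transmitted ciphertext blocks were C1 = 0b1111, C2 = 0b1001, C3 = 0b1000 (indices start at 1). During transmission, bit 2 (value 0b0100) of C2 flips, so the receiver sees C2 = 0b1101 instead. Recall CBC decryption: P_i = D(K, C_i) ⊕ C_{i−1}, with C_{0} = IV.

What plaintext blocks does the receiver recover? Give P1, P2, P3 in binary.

P1 = 0b1110, P2 = 0b0000, P3 = 0b0111

Only C2 changed, to 0b1101. In CBC, a change in C_i garbles P_i and flips the same bit in P_{i+1}. Decrypting the received ciphertext:
P1: D(K, 0b1111) = 0b0001; 0b0001 ⊕ 0b1111 = 0b1110.
P2: D(K, 0b1101) = 0b1111; 0b1111 ⊕ 0b1111 = 0b0000.
P3: D(K, 0b1000) = 0b1010; 0b1010 ⊕ 0b1101 = 0b0111.
Blocks that differ from the original plaintext: P2, P3.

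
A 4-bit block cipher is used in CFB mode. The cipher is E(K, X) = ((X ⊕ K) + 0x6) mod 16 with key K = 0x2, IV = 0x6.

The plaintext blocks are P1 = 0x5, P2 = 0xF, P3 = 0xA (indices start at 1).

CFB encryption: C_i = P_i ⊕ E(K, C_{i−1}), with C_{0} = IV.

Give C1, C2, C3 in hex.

C1: E(K, 0x6) = 0xA; 0x5 ⊕ 0xA = 0xF.
C2: E(K, 0xF) = 0x3; 0xF ⊕ 0x3 = 0xC.
C3: E(K, 0xC) = 0x4; 0xA ⊕ 0x4 = 0xE.

C1 = 0xF, C2 = 0xC, C3 = 0xE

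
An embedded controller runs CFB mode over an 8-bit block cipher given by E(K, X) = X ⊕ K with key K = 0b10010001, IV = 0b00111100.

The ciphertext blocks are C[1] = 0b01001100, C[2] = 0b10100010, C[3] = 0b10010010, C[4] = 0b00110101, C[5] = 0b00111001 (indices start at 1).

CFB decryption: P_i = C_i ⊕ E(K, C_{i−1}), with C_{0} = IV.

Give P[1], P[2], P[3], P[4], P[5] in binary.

P[1]: E(K, 0b00111100) = 0b10101101; 0b01001100 ⊕ 0b10101101 = 0b11100001.
P[2]: E(K, 0b01001100) = 0b11011101; 0b10100010 ⊕ 0b11011101 = 0b01111111.
P[3]: E(K, 0b10100010) = 0b00110011; 0b10010010 ⊕ 0b00110011 = 0b10100001.
P[4]: E(K, 0b10010010) = 0b00000011; 0b00110101 ⊕ 0b00000011 = 0b00110110.
P[5]: E(K, 0b00110101) = 0b10100100; 0b00111001 ⊕ 0b10100100 = 0b10011101.

P[1] = 0b11100001, P[2] = 0b01111111, P[3] = 0b10100001, P[4] = 0b00110110, P[5] = 0b10011101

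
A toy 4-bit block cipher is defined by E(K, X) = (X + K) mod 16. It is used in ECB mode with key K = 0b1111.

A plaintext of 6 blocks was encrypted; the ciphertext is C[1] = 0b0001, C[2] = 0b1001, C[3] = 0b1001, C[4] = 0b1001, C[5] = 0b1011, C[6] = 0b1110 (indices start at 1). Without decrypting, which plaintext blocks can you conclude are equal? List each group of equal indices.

ECB encrypts each block independently with the same key, so equal ciphertext blocks imply equal plaintext blocks.
C[2] = C[3] = C[4] = 0b1001, so P[2] = P[3] = P[4].

P[2] = P[3] = P[4]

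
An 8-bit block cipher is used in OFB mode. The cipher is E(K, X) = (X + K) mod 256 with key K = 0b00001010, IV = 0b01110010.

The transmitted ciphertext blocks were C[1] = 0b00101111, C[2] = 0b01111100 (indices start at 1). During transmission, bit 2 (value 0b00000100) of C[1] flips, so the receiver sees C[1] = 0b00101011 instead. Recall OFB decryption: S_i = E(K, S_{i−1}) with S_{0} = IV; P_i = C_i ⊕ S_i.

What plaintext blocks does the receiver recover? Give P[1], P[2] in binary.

Only C[1] changed, to 0b00101011. In OFB, a change in C_i flips the same bit in P_i only; the keystream is unaffected. Decrypting the received ciphertext:
P[1]: S = E(K, 0b01110010) = 0b01111100; 0b00101011 ⊕ 0b01111100 = 0b01010111.
P[2]: S = E(K, 0b01111100) = 0b10000110; 0b01111100 ⊕ 0b10000110 = 0b11111010.
Blocks that differ from the original plaintext: P[1].

P[1] = 0b01010111, P[2] = 0b11111010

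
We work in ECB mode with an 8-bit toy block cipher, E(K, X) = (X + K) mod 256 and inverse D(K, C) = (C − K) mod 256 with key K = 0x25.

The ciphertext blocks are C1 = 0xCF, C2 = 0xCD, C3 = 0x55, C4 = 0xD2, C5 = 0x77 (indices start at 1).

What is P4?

ECB decryption: P_i = D(K, C_i).
P4: D(K, 0xD2) = 0xAD.

P4 = 0xAD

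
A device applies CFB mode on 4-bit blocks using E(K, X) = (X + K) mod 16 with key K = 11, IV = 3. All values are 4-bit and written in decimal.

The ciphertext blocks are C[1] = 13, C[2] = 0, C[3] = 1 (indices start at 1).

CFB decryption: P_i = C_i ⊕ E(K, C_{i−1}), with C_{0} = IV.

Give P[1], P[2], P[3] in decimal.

P[1]: E(K, 3) = 14; 13 ⊕ 14 = 3.
P[2]: E(K, 13) = 8; 0 ⊕ 8 = 8.
P[3]: E(K, 0) = 11; 1 ⊕ 11 = 10.

P[1] = 3, P[2] = 8, P[3] = 10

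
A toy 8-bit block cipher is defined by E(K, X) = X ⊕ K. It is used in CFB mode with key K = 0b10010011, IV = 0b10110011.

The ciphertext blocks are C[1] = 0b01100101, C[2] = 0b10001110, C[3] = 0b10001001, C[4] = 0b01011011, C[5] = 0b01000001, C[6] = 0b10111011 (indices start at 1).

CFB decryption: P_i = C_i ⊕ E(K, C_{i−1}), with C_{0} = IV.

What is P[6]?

P[6]: E(K, 0b01000001) = 0b11010010; 0b10111011 ⊕ 0b11010010 = 0b01101001.

P[6] = 0b01101001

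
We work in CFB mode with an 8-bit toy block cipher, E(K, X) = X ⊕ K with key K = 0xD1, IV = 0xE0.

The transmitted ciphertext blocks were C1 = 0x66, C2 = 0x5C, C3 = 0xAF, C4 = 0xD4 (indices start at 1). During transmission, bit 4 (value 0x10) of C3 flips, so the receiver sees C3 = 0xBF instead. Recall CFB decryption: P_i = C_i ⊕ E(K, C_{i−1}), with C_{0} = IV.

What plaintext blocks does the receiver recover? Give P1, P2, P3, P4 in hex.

P1 = 0x57, P2 = 0xEB, P3 = 0x32, P4 = 0xBA

Only C3 changed, to 0xBF. In CFB, a change in C_i flips the same bit in P_i and garbles P_{i+1}. Decrypting the received ciphertext:
P1: E(K, 0xE0) = 0x31; 0x66 ⊕ 0x31 = 0x57.
P2: E(K, 0x66) = 0xB7; 0x5C ⊕ 0xB7 = 0xEB.
P3: E(K, 0x5C) = 0x8D; 0xBF ⊕ 0x8D = 0x32.
P4: E(K, 0xBF) = 0x6E; 0xD4 ⊕ 0x6E = 0xBA.
Blocks that differ from the original plaintext: P3, P4.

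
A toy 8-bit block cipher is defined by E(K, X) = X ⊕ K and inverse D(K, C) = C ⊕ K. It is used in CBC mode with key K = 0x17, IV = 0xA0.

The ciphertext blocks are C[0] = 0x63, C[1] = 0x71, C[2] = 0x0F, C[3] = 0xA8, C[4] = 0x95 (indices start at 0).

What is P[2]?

P[2] = 0x69

CBC decryption: P_i = D(K, C_i) ⊕ C_{i−1}, with C_{−1} = IV.
P[2]: D(K, 0x0F) = 0x18; 0x18 ⊕ 0x71 = 0x69.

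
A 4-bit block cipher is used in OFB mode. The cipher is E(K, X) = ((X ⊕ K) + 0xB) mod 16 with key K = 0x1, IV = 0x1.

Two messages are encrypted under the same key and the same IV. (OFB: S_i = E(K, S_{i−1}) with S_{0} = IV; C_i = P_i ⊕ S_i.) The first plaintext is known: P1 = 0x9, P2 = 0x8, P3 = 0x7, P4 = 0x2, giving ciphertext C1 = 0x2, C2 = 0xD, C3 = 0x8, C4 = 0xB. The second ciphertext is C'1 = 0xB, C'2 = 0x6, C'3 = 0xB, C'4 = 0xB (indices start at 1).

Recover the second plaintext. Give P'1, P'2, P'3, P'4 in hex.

In OFB with a reused IV, both messages share the same keystream S_i, so C_i ⊕ C'_i = P_i ⊕ P'_i and thus P'_i = P_i ⊕ C_i ⊕ C'_i.
P'1: 0x9 ⊕ 0x2 ⊕ 0xB = 0x0.
P'2: 0x8 ⊕ 0xD ⊕ 0x6 = 0x3.
P'3: 0x7 ⊕ 0x8 ⊕ 0xB = 0x4.
P'4: 0x2 ⊕ 0xB ⊕ 0xB = 0x2.

P'1 = 0x0, P'2 = 0x3, P'3 = 0x4, P'4 = 0x2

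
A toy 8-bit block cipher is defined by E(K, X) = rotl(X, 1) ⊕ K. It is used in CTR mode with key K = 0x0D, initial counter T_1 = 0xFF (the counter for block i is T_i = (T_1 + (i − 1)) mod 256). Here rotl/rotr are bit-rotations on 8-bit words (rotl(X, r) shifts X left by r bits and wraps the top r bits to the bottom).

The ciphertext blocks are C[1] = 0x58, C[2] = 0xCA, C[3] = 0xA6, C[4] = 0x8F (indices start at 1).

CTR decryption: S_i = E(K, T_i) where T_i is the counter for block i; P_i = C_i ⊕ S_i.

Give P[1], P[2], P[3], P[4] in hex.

P[1] = 0xAA, P[2] = 0xC7, P[3] = 0xA9, P[4] = 0x86

P[1]: T = 0xFF, S = E(K, T) = 0xF2; 0x58 ⊕ 0xF2 = 0xAA.
P[2]: T = 0x00, S = E(K, T) = 0x0D; 0xCA ⊕ 0x0D = 0xC7.
P[3]: T = 0x01, S = E(K, T) = 0x0F; 0xA6 ⊕ 0x0F = 0xA9.
P[4]: T = 0x02, S = E(K, T) = 0x09; 0x8F ⊕ 0x09 = 0x86.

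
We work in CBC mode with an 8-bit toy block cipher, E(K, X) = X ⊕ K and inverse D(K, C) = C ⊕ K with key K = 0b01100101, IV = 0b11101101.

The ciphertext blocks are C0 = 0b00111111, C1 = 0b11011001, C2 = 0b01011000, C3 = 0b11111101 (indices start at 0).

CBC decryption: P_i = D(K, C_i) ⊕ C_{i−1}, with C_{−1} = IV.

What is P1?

P1 = 0b10000011

P1: D(K, 0b11011001) = 0b10111100; 0b10111100 ⊕ 0b00111111 = 0b10000011.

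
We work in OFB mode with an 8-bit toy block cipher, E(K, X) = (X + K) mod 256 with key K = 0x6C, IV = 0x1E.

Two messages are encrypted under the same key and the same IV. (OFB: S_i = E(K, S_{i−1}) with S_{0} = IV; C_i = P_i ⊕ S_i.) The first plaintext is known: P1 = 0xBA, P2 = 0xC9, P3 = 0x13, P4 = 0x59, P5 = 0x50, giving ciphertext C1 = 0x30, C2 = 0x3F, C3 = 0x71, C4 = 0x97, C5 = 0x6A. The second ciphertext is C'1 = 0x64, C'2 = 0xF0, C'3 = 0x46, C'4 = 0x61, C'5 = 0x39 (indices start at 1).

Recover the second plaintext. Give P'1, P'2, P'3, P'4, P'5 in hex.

P'1 = 0xEE, P'2 = 0x06, P'3 = 0x24, P'4 = 0xAF, P'5 = 0x03

In OFB with a reused IV, both messages share the same keystream S_i, so C_i ⊕ C'_i = P_i ⊕ P'_i and thus P'_i = P_i ⊕ C_i ⊕ C'_i.
P'1: 0xBA ⊕ 0x30 ⊕ 0x64 = 0xEE.
P'2: 0xC9 ⊕ 0x3F ⊕ 0xF0 = 0x06.
P'3: 0x13 ⊕ 0x71 ⊕ 0x46 = 0x24.
P'4: 0x59 ⊕ 0x97 ⊕ 0x61 = 0xAF.
P'5: 0x50 ⊕ 0x6A ⊕ 0x39 = 0x03.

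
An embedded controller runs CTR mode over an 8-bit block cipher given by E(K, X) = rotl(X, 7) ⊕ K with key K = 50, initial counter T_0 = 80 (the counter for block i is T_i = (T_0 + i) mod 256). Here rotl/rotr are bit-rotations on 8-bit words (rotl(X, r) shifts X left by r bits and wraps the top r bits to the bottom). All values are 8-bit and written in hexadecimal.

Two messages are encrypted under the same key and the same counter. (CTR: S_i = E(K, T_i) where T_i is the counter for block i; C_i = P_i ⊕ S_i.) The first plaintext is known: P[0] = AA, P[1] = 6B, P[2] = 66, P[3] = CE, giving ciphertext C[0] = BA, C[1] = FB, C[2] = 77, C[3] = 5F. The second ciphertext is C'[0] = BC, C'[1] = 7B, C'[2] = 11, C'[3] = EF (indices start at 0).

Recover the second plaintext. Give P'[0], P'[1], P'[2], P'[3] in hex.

In CTR with a reused counter, both messages share the same keystream S_i, so C_i ⊕ C'_i = P_i ⊕ P'_i and thus P'_i = P_i ⊕ C_i ⊕ C'_i.
P'[0]: AA ⊕ BA ⊕ BC = AC.
P'[1]: 6B ⊕ FB ⊕ 7B = EB.
P'[2]: 66 ⊕ 77 ⊕ 11 = 00.
P'[3]: CE ⊕ 5F ⊕ EF = 7E.

P'[0] = AC, P'[1] = EB, P'[2] = 00, P'[3] = 7E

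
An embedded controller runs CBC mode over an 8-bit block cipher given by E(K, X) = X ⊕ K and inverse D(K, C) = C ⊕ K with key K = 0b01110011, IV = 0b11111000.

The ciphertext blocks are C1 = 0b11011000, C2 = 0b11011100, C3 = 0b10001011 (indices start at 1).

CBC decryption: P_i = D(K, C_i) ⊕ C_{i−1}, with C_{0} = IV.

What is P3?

P3: D(K, 0b10001011) = 0b11111000; 0b11111000 ⊕ 0b11011100 = 0b00100100.

P3 = 0b00100100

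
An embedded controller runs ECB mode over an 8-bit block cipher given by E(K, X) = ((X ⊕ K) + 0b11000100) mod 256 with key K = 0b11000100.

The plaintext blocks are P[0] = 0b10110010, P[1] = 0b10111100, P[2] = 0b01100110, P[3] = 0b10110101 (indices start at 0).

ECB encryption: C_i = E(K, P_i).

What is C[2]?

C[2]: E(K, 0b01100110) = 0b01100110.

C[2] = 0b01100110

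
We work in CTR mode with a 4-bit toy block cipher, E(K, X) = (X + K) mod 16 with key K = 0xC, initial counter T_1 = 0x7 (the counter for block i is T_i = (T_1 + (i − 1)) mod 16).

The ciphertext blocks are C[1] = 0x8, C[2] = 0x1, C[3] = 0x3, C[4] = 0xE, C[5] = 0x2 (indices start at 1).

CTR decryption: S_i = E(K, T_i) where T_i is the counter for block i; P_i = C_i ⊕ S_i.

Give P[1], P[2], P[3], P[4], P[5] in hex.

P[1] = 0xB, P[2] = 0x5, P[3] = 0x6, P[4] = 0x8, P[5] = 0x5

P[1]: T = 0x7, S = E(K, T) = 0x3; 0x8 ⊕ 0x3 = 0xB.
P[2]: T = 0x8, S = E(K, T) = 0x4; 0x1 ⊕ 0x4 = 0x5.
P[3]: T = 0x9, S = E(K, T) = 0x5; 0x3 ⊕ 0x5 = 0x6.
P[4]: T = 0xA, S = E(K, T) = 0x6; 0xE ⊕ 0x6 = 0x8.
P[5]: T = 0xB, S = E(K, T) = 0x7; 0x2 ⊕ 0x7 = 0x5.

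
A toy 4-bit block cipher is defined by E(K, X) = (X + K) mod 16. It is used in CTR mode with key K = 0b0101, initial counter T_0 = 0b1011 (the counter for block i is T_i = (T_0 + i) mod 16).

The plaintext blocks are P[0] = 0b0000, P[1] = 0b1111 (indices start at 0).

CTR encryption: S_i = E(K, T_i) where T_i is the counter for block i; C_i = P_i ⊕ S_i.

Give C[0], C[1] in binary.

C[0]: T = 0b1011, S = E(K, T) = 0b0000; 0b0000 ⊕ 0b0000 = 0b0000.
C[1]: T = 0b1100, S = E(K, T) = 0b0001; 0b1111 ⊕ 0b0001 = 0b1110.

C[0] = 0b0000, C[1] = 0b1110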